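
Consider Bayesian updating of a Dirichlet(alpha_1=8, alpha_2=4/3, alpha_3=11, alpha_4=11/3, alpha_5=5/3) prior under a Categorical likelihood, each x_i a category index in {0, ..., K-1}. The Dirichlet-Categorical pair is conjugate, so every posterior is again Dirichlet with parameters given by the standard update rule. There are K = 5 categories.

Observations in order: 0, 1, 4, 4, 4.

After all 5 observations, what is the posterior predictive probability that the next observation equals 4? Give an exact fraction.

obs 1: x=0 → posterior Dirichlet(9, 4/3, 11, 11/3, 5/3)
obs 2: x=1 → posterior Dirichlet(9, 7/3, 11, 11/3, 5/3)
obs 3: x=4 → posterior Dirichlet(9, 7/3, 11, 11/3, 8/3)
obs 4: x=4 → posterior Dirichlet(9, 7/3, 11, 11/3, 11/3)
obs 5: x=4 → posterior Dirichlet(9, 7/3, 11, 11/3, 14/3)

7/46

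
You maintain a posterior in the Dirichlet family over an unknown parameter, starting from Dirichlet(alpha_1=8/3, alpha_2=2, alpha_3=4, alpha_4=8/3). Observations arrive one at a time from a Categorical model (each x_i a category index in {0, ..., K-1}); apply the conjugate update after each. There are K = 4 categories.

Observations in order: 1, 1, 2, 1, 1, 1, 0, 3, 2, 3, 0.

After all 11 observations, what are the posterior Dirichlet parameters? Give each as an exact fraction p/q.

obs 1: x=1 → posterior Dirichlet(8/3, 3, 4, 8/3)
obs 2: x=1 → posterior Dirichlet(8/3, 4, 4, 8/3)
obs 3: x=2 → posterior Dirichlet(8/3, 4, 5, 8/3)
obs 4: x=1 → posterior Dirichlet(8/3, 5, 5, 8/3)
obs 5: x=1 → posterior Dirichlet(8/3, 6, 5, 8/3)
obs 6: x=1 → posterior Dirichlet(8/3, 7, 5, 8/3)
obs 7: x=0 → posterior Dirichlet(11/3, 7, 5, 8/3)
obs 8: x=3 → posterior Dirichlet(11/3, 7, 5, 11/3)
obs 9: x=2 → posterior Dirichlet(11/3, 7, 6, 11/3)
obs 10: x=3 → posterior Dirichlet(11/3, 7, 6, 14/3)
obs 11: x=0 → posterior Dirichlet(14/3, 7, 6, 14/3)

alpha_1=14/3, alpha_2=7, alpha_3=6, alpha_4=14/3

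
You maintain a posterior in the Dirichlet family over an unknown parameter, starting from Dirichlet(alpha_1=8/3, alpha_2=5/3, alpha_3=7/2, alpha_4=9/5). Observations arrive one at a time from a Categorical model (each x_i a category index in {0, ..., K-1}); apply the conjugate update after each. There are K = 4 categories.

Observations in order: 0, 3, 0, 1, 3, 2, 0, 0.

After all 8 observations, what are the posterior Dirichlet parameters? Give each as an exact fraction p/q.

obs 1: x=0 → posterior Dirichlet(11/3, 5/3, 7/2, 9/5)
obs 2: x=3 → posterior Dirichlet(11/3, 5/3, 7/2, 14/5)
obs 3: x=0 → posterior Dirichlet(14/3, 5/3, 7/2, 14/5)
obs 4: x=1 → posterior Dirichlet(14/3, 8/3, 7/2, 14/5)
obs 5: x=3 → posterior Dirichlet(14/3, 8/3, 7/2, 19/5)
obs 6: x=2 → posterior Dirichlet(14/3, 8/3, 9/2, 19/5)
obs 7: x=0 → posterior Dirichlet(17/3, 8/3, 9/2, 19/5)
obs 8: x=0 → posterior Dirichlet(20/3, 8/3, 9/2, 19/5)

alpha_1=20/3, alpha_2=8/3, alpha_3=9/2, alpha_4=19/5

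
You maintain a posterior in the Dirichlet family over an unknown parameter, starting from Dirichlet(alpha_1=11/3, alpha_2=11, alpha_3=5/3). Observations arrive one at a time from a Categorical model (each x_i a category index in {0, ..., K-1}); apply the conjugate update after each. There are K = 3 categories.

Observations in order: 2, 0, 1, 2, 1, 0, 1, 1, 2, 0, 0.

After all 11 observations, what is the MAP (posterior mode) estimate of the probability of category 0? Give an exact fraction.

obs 1: x=2 → posterior Dirichlet(11/3, 11, 8/3)
obs 2: x=0 → posterior Dirichlet(14/3, 11, 8/3)
obs 3: x=1 → posterior Dirichlet(14/3, 12, 8/3)
obs 4: x=2 → posterior Dirichlet(14/3, 12, 11/3)
obs 5: x=1 → posterior Dirichlet(14/3, 13, 11/3)
obs 6: x=0 → posterior Dirichlet(17/3, 13, 11/3)
obs 7: x=1 → posterior Dirichlet(17/3, 14, 11/3)
obs 8: x=1 → posterior Dirichlet(17/3, 15, 11/3)
obs 9: x=2 → posterior Dirichlet(17/3, 15, 14/3)
obs 10: x=0 → posterior Dirichlet(20/3, 15, 14/3)
obs 11: x=0 → posterior Dirichlet(23/3, 15, 14/3)

20/73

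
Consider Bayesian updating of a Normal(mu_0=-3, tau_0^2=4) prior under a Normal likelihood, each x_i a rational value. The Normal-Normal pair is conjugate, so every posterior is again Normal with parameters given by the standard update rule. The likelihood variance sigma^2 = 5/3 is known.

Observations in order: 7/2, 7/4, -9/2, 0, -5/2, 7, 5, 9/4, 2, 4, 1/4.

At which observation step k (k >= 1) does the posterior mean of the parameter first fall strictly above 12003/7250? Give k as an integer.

k = 10

obs 1: x=7/2 → posterior Normal(27/17, 20/17)
obs 2: x=7/4 → posterior Normal(48/29, 20/29)
obs 3: x=-9/2 → posterior Normal(-6/41, 20/41)
obs 4: x=0 → posterior Normal(-6/53, 20/53)
obs 5: x=-5/2 → posterior Normal(-36/65, 4/13)
obs 6: x=7 → posterior Normal(48/77, 20/77)
obs 7: x=5 → posterior Normal(108/89, 20/89)
obs 8: x=9/4 → posterior Normal(135/101, 20/101)
obs 9: x=2 → posterior Normal(159/113, 20/113)
obs 10: x=4 → posterior Normal(207/125, 4/25)
obs 11: x=1/4 → posterior Normal(210/137, 20/137)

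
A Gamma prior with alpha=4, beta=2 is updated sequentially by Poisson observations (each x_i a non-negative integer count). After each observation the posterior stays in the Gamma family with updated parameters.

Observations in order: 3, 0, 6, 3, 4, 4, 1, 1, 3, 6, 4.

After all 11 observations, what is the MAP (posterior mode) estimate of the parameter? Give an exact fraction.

obs 1: x=3 → posterior Gamma(7, 3)
obs 2: x=0 → posterior Gamma(7, 4)
obs 3: x=6 → posterior Gamma(13, 5)
obs 4: x=3 → posterior Gamma(16, 6)
obs 5: x=4 → posterior Gamma(20, 7)
obs 6: x=4 → posterior Gamma(24, 8)
obs 7: x=1 → posterior Gamma(25, 9)
obs 8: x=1 → posterior Gamma(26, 10)
obs 9: x=3 → posterior Gamma(29, 11)
obs 10: x=6 → posterior Gamma(35, 12)
obs 11: x=4 → posterior Gamma(39, 13)

38/13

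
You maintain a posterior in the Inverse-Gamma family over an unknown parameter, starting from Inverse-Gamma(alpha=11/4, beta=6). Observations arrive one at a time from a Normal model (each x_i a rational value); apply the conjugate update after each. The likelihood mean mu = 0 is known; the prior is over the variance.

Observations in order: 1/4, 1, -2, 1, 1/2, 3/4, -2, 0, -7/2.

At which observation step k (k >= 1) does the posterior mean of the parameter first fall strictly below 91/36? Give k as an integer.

k = 2

obs 1: x=1/4 → posterior Inverse-Gamma(13/4, 193/32)
obs 2: x=1 → posterior Inverse-Gamma(15/4, 209/32)
obs 3: x=-2 → posterior Inverse-Gamma(17/4, 273/32)
obs 4: x=1 → posterior Inverse-Gamma(19/4, 289/32)
obs 5: x=1/2 → posterior Inverse-Gamma(21/4, 293/32)
obs 6: x=3/4 → posterior Inverse-Gamma(23/4, 151/16)
obs 7: x=-2 → posterior Inverse-Gamma(25/4, 183/16)
obs 8: x=0 → posterior Inverse-Gamma(27/4, 183/16)
obs 9: x=-7/2 → posterior Inverse-Gamma(29/4, 281/16)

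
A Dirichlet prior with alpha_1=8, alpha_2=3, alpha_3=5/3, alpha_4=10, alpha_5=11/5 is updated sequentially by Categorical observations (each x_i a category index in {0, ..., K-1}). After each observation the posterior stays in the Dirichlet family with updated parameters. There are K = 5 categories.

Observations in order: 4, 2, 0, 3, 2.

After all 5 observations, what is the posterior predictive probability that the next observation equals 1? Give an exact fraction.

obs 1: x=4 → posterior Dirichlet(8, 3, 5/3, 10, 16/5)
obs 2: x=2 → posterior Dirichlet(8, 3, 8/3, 10, 16/5)
obs 3: x=0 → posterior Dirichlet(9, 3, 8/3, 10, 16/5)
obs 4: x=3 → posterior Dirichlet(9, 3, 8/3, 11, 16/5)
obs 5: x=2 → posterior Dirichlet(9, 3, 11/3, 11, 16/5)

45/448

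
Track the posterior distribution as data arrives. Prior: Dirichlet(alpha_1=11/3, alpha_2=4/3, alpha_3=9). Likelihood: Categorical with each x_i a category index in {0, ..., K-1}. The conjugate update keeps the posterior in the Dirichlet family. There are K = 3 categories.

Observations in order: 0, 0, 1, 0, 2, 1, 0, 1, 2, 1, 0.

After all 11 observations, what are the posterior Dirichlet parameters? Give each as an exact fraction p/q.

alpha_1=26/3, alpha_2=16/3, alpha_3=11

obs 1: x=0 → posterior Dirichlet(14/3, 4/3, 9)
obs 2: x=0 → posterior Dirichlet(17/3, 4/3, 9)
obs 3: x=1 → posterior Dirichlet(17/3, 7/3, 9)
obs 4: x=0 → posterior Dirichlet(20/3, 7/3, 9)
obs 5: x=2 → posterior Dirichlet(20/3, 7/3, 10)
obs 6: x=1 → posterior Dirichlet(20/3, 10/3, 10)
obs 7: x=0 → posterior Dirichlet(23/3, 10/3, 10)
obs 8: x=1 → posterior Dirichlet(23/3, 13/3, 10)
obs 9: x=2 → posterior Dirichlet(23/3, 13/3, 11)
obs 10: x=1 → posterior Dirichlet(23/3, 16/3, 11)
obs 11: x=0 → posterior Dirichlet(26/3, 16/3, 11)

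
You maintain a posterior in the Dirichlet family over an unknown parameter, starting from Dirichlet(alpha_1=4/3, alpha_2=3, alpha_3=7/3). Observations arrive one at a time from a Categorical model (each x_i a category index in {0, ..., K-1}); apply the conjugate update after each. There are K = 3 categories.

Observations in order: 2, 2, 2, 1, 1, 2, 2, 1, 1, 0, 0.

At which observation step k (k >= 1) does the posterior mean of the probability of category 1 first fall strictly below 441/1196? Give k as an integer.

obs 1: x=2 → posterior Dirichlet(4/3, 3, 10/3)
obs 2: x=2 → posterior Dirichlet(4/3, 3, 13/3)
obs 3: x=2 → posterior Dirichlet(4/3, 3, 16/3)
obs 4: x=1 → posterior Dirichlet(4/3, 4, 16/3)
obs 5: x=1 → posterior Dirichlet(4/3, 5, 16/3)
obs 6: x=2 → posterior Dirichlet(4/3, 5, 19/3)
obs 7: x=2 → posterior Dirichlet(4/3, 5, 22/3)
obs 8: x=1 → posterior Dirichlet(4/3, 6, 22/3)
obs 9: x=1 → posterior Dirichlet(4/3, 7, 22/3)
obs 10: x=0 → posterior Dirichlet(7/3, 7, 22/3)
obs 11: x=0 → posterior Dirichlet(10/3, 7, 22/3)

k = 2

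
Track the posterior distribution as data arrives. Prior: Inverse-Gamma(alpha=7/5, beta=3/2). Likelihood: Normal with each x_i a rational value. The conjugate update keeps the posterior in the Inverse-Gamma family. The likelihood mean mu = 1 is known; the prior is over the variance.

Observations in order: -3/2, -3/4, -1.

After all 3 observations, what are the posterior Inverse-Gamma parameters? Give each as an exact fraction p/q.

alpha=29/10, beta=261/32

obs 1: x=-3/2 → posterior Inverse-Gamma(19/10, 37/8)
obs 2: x=-3/4 → posterior Inverse-Gamma(12/5, 197/32)
obs 3: x=-1 → posterior Inverse-Gamma(29/10, 261/32)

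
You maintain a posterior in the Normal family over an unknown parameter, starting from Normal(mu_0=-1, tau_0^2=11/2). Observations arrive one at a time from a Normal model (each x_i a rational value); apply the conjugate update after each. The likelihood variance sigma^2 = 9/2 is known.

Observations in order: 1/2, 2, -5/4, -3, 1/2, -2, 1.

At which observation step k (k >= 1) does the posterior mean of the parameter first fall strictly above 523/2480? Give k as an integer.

obs 1: x=1/2 → posterior Normal(-7/40, 99/40)
obs 2: x=2 → posterior Normal(37/62, 99/62)
obs 3: x=-5/4 → posterior Normal(19/168, 33/28)
obs 4: x=-3 → posterior Normal(-113/212, 99/106)
obs 5: x=1/2 → posterior Normal(-91/256, 99/128)
obs 6: x=-2 → posterior Normal(-179/300, 33/50)
obs 7: x=1 → posterior Normal(-135/344, 99/172)

k = 2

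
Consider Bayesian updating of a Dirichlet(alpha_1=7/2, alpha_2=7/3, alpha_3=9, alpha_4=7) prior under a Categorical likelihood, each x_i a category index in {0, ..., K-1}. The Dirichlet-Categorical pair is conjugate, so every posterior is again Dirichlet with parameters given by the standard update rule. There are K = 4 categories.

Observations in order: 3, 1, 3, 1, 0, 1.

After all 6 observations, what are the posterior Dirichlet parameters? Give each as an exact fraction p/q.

obs 1: x=3 → posterior Dirichlet(7/2, 7/3, 9, 8)
obs 2: x=1 → posterior Dirichlet(7/2, 10/3, 9, 8)
obs 3: x=3 → posterior Dirichlet(7/2, 10/3, 9, 9)
obs 4: x=1 → posterior Dirichlet(7/2, 13/3, 9, 9)
obs 5: x=0 → posterior Dirichlet(9/2, 13/3, 9, 9)
obs 6: x=1 → posterior Dirichlet(9/2, 16/3, 9, 9)

alpha_1=9/2, alpha_2=16/3, alpha_3=9, alpha_4=9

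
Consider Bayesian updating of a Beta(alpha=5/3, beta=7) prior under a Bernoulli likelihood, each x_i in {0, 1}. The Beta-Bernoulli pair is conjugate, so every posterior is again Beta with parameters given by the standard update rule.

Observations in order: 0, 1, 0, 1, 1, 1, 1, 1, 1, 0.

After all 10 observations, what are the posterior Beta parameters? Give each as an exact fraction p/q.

obs 1: x=0 → posterior Beta(5/3, 8)
obs 2: x=1 → posterior Beta(8/3, 8)
obs 3: x=0 → posterior Beta(8/3, 9)
obs 4: x=1 → posterior Beta(11/3, 9)
obs 5: x=1 → posterior Beta(14/3, 9)
obs 6: x=1 → posterior Beta(17/3, 9)
obs 7: x=1 → posterior Beta(20/3, 9)
obs 8: x=1 → posterior Beta(23/3, 9)
obs 9: x=1 → posterior Beta(26/3, 9)
obs 10: x=0 → posterior Beta(26/3, 10)

alpha=26/3, beta=10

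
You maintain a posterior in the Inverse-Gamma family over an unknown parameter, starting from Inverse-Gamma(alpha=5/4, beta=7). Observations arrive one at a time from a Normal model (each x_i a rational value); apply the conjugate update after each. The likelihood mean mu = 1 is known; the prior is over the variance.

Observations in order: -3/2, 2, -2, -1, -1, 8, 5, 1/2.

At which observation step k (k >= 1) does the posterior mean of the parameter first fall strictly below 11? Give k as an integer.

k = 2

obs 1: x=-3/2 → posterior Inverse-Gamma(7/4, 81/8)
obs 2: x=2 → posterior Inverse-Gamma(9/4, 85/8)
obs 3: x=-2 → posterior Inverse-Gamma(11/4, 121/8)
obs 4: x=-1 → posterior Inverse-Gamma(13/4, 137/8)
obs 5: x=-1 → posterior Inverse-Gamma(15/4, 153/8)
obs 6: x=8 → posterior Inverse-Gamma(17/4, 349/8)
obs 7: x=5 → posterior Inverse-Gamma(19/4, 413/8)
obs 8: x=1/2 → posterior Inverse-Gamma(21/4, 207/4)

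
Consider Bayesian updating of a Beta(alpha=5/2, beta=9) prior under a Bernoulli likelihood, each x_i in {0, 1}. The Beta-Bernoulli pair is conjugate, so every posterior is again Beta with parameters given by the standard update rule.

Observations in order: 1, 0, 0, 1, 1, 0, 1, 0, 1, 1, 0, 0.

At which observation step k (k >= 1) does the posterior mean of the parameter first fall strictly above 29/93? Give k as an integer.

obs 1: x=1 → posterior Beta(7/2, 9)
obs 2: x=0 → posterior Beta(7/2, 10)
obs 3: x=0 → posterior Beta(7/2, 11)
obs 4: x=1 → posterior Beta(9/2, 11)
obs 5: x=1 → posterior Beta(11/2, 11)
obs 6: x=0 → posterior Beta(11/2, 12)
obs 7: x=1 → posterior Beta(13/2, 12)
obs 8: x=0 → posterior Beta(13/2, 13)
obs 9: x=1 → posterior Beta(15/2, 13)
obs 10: x=1 → posterior Beta(17/2, 13)
obs 11: x=0 → posterior Beta(17/2, 14)
obs 12: x=0 → posterior Beta(17/2, 15)

k = 5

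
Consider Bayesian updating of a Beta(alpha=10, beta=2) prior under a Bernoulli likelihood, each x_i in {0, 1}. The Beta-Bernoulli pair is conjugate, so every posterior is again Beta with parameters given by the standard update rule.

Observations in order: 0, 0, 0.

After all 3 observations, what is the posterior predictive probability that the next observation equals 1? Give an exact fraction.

2/3

obs 1: x=0 → posterior Beta(10, 3)
obs 2: x=0 → posterior Beta(10, 4)
obs 3: x=0 → posterior Beta(10, 5)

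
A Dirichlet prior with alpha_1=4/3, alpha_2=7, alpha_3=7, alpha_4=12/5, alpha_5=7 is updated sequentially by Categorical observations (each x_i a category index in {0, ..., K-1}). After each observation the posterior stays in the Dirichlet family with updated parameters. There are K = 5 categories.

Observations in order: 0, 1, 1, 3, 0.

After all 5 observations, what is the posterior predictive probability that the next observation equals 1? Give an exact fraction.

obs 1: x=0 → posterior Dirichlet(7/3, 7, 7, 12/5, 7)
obs 2: x=1 → posterior Dirichlet(7/3, 8, 7, 12/5, 7)
obs 3: x=1 → posterior Dirichlet(7/3, 9, 7, 12/5, 7)
obs 4: x=3 → posterior Dirichlet(7/3, 9, 7, 17/5, 7)
obs 5: x=0 → posterior Dirichlet(10/3, 9, 7, 17/5, 7)

135/446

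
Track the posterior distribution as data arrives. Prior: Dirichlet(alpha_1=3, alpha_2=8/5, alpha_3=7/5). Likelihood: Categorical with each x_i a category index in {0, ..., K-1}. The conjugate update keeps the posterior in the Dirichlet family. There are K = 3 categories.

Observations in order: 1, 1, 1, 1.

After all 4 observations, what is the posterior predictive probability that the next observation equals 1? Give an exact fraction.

14/25

obs 1: x=1 → posterior Dirichlet(3, 13/5, 7/5)
obs 2: x=1 → posterior Dirichlet(3, 18/5, 7/5)
obs 3: x=1 → posterior Dirichlet(3, 23/5, 7/5)
obs 4: x=1 → posterior Dirichlet(3, 28/5, 7/5)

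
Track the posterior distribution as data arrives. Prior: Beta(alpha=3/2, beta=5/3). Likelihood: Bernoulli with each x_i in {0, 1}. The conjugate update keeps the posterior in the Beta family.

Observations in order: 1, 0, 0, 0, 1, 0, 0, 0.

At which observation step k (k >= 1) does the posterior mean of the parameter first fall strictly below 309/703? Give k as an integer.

k = 3

obs 1: x=1 → posterior Beta(5/2, 5/3)
obs 2: x=0 → posterior Beta(5/2, 8/3)
obs 3: x=0 → posterior Beta(5/2, 11/3)
obs 4: x=0 → posterior Beta(5/2, 14/3)
obs 5: x=1 → posterior Beta(7/2, 14/3)
obs 6: x=0 → posterior Beta(7/2, 17/3)
obs 7: x=0 → posterior Beta(7/2, 20/3)
obs 8: x=0 → posterior Beta(7/2, 23/3)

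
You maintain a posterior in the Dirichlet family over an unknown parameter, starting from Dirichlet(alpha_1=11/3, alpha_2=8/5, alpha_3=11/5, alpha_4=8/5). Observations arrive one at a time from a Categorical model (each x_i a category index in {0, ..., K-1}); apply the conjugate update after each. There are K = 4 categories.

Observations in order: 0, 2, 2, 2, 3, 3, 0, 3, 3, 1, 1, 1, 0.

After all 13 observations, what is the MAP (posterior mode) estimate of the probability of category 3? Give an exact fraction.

69/271

obs 1: x=0 → posterior Dirichlet(14/3, 8/5, 11/5, 8/5)
obs 2: x=2 → posterior Dirichlet(14/3, 8/5, 16/5, 8/5)
obs 3: x=2 → posterior Dirichlet(14/3, 8/5, 21/5, 8/5)
obs 4: x=2 → posterior Dirichlet(14/3, 8/5, 26/5, 8/5)
obs 5: x=3 → posterior Dirichlet(14/3, 8/5, 26/5, 13/5)
obs 6: x=3 → posterior Dirichlet(14/3, 8/5, 26/5, 18/5)
obs 7: x=0 → posterior Dirichlet(17/3, 8/5, 26/5, 18/5)
obs 8: x=3 → posterior Dirichlet(17/3, 8/5, 26/5, 23/5)
obs 9: x=3 → posterior Dirichlet(17/3, 8/5, 26/5, 28/5)
obs 10: x=1 → posterior Dirichlet(17/3, 13/5, 26/5, 28/5)
obs 11: x=1 → posterior Dirichlet(17/3, 18/5, 26/5, 28/5)
obs 12: x=1 → posterior Dirichlet(17/3, 23/5, 26/5, 28/5)
obs 13: x=0 → posterior Dirichlet(20/3, 23/5, 26/5, 28/5)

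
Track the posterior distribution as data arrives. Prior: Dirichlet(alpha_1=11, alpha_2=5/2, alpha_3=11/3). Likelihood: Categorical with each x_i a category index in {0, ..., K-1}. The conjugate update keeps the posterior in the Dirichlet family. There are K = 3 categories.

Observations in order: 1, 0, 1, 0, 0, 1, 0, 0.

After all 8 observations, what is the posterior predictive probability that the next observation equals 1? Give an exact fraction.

obs 1: x=1 → posterior Dirichlet(11, 7/2, 11/3)
obs 2: x=0 → posterior Dirichlet(12, 7/2, 11/3)
obs 3: x=1 → posterior Dirichlet(12, 9/2, 11/3)
obs 4: x=0 → posterior Dirichlet(13, 9/2, 11/3)
obs 5: x=0 → posterior Dirichlet(14, 9/2, 11/3)
obs 6: x=1 → posterior Dirichlet(14, 11/2, 11/3)
obs 7: x=0 → posterior Dirichlet(15, 11/2, 11/3)
obs 8: x=0 → posterior Dirichlet(16, 11/2, 11/3)

33/151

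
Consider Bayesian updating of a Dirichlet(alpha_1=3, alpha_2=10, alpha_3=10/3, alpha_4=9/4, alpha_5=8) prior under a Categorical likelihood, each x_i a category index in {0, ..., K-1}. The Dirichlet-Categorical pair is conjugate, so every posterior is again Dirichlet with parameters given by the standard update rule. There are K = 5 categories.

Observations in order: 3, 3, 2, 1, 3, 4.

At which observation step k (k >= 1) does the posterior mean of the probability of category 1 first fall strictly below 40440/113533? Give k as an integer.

obs 1: x=3 → posterior Dirichlet(3, 10, 10/3, 13/4, 8)
obs 2: x=3 → posterior Dirichlet(3, 10, 10/3, 17/4, 8)
obs 3: x=2 → posterior Dirichlet(3, 10, 13/3, 17/4, 8)
obs 4: x=1 → posterior Dirichlet(3, 11, 13/3, 17/4, 8)
obs 5: x=3 → posterior Dirichlet(3, 11, 13/3, 21/4, 8)
obs 6: x=4 → posterior Dirichlet(3, 11, 13/3, 21/4, 9)

k = 2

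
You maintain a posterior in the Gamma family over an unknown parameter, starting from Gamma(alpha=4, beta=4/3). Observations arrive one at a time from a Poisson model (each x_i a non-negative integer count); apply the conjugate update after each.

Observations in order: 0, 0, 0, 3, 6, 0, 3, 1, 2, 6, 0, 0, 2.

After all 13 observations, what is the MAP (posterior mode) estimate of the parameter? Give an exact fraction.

78/43

obs 1: x=0 → posterior Gamma(4, 7/3)
obs 2: x=0 → posterior Gamma(4, 10/3)
obs 3: x=0 → posterior Gamma(4, 13/3)
obs 4: x=3 → posterior Gamma(7, 16/3)
obs 5: x=6 → posterior Gamma(13, 19/3)
obs 6: x=0 → posterior Gamma(13, 22/3)
obs 7: x=3 → posterior Gamma(16, 25/3)
obs 8: x=1 → posterior Gamma(17, 28/3)
obs 9: x=2 → posterior Gamma(19, 31/3)
obs 10: x=6 → posterior Gamma(25, 34/3)
obs 11: x=0 → posterior Gamma(25, 37/3)
obs 12: x=0 → posterior Gamma(25, 40/3)
obs 13: x=2 → posterior Gamma(27, 43/3)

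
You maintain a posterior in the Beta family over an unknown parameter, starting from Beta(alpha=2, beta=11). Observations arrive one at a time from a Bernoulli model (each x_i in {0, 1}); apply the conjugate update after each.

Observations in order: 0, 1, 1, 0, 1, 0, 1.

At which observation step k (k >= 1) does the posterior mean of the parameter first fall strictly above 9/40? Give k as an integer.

k = 3

obs 1: x=0 → posterior Beta(2, 12)
obs 2: x=1 → posterior Beta(3, 12)
obs 3: x=1 → posterior Beta(4, 12)
obs 4: x=0 → posterior Beta(4, 13)
obs 5: x=1 → posterior Beta(5, 13)
obs 6: x=0 → posterior Beta(5, 14)
obs 7: x=1 → posterior Beta(6, 14)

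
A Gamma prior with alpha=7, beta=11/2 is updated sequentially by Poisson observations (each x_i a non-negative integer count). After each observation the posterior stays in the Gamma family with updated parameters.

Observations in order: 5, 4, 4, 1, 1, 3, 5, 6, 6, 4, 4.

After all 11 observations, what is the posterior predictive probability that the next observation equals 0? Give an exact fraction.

8427465705576358635622839396817058164066162897508094340376170494254080797249/159735783946449685066351550639187570834853691081889337510801851749420166015625

obs 1: x=5 → posterior Gamma(12, 13/2)
obs 2: x=4 → posterior Gamma(16, 15/2)
obs 3: x=4 → posterior Gamma(20, 17/2)
obs 4: x=1 → posterior Gamma(21, 19/2)
obs 5: x=1 → posterior Gamma(22, 21/2)
obs 6: x=3 → posterior Gamma(25, 23/2)
obs 7: x=5 → posterior Gamma(30, 25/2)
obs 8: x=6 → posterior Gamma(36, 27/2)
obs 9: x=6 → posterior Gamma(42, 29/2)
obs 10: x=4 → posterior Gamma(46, 31/2)
obs 11: x=4 → posterior Gamma(50, 33/2)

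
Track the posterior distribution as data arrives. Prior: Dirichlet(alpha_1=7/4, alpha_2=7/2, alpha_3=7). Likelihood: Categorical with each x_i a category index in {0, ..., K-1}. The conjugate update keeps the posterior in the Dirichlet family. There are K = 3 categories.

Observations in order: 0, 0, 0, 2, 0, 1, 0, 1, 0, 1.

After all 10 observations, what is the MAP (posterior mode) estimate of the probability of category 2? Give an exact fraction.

4/11

obs 1: x=0 → posterior Dirichlet(11/4, 7/2, 7)
obs 2: x=0 → posterior Dirichlet(15/4, 7/2, 7)
obs 3: x=0 → posterior Dirichlet(19/4, 7/2, 7)
obs 4: x=2 → posterior Dirichlet(19/4, 7/2, 8)
obs 5: x=0 → posterior Dirichlet(23/4, 7/2, 8)
obs 6: x=1 → posterior Dirichlet(23/4, 9/2, 8)
obs 7: x=0 → posterior Dirichlet(27/4, 9/2, 8)
obs 8: x=1 → posterior Dirichlet(27/4, 11/2, 8)
obs 9: x=0 → posterior Dirichlet(31/4, 11/2, 8)
obs 10: x=1 → posterior Dirichlet(31/4, 13/2, 8)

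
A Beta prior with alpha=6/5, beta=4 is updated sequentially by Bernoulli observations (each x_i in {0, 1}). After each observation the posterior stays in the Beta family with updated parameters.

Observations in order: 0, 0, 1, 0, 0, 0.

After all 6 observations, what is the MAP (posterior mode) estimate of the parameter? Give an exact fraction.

obs 1: x=0 → posterior Beta(6/5, 5)
obs 2: x=0 → posterior Beta(6/5, 6)
obs 3: x=1 → posterior Beta(11/5, 6)
obs 4: x=0 → posterior Beta(11/5, 7)
obs 5: x=0 → posterior Beta(11/5, 8)
obs 6: x=0 → posterior Beta(11/5, 9)

3/23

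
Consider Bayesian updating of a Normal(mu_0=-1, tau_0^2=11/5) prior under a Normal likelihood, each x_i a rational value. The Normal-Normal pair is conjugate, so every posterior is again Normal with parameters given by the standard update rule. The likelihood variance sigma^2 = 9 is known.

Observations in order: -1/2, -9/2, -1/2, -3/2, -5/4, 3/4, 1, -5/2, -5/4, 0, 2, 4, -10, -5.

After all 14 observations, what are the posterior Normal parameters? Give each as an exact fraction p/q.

obs 1: x=-1/2 → posterior Normal(-101/112, 99/56)
obs 2: x=-9/2 → posterior Normal(-100/67, 99/67)
obs 3: x=-1/2 → posterior Normal(-211/156, 33/26)
obs 4: x=-3/2 → posterior Normal(-122/89, 99/89)
obs 5: x=-5/4 → posterior Normal(-543/400, 99/100)
obs 6: x=3/4 → posterior Normal(-85/74, 33/37)
obs 7: x=1 → posterior Normal(-233/244, 99/122)
obs 8: x=-5/2 → posterior Normal(-144/133, 99/133)
obs 9: x=-5/4 → posterior Normal(-631/576, 11/16)
obs 10: x=0 → posterior Normal(-631/620, 99/155)
obs 11: x=2 → posterior Normal(-543/664, 99/166)
obs 12: x=4 → posterior Normal(-367/708, 33/59)
obs 13: x=-10 → posterior Normal(-807/752, 99/188)
obs 14: x=-5 → posterior Normal(-1027/796, 99/199)

mu_0=-1027/796, tau_0^2=99/199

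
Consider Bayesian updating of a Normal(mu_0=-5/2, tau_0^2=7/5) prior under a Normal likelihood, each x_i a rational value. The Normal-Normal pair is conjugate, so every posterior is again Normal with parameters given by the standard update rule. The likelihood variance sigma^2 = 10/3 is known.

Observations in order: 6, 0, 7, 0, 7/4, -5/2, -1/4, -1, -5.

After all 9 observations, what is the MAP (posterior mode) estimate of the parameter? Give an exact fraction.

obs 1: x=6 → posterior Normal(1/71, 70/71)
obs 2: x=0 → posterior Normal(1/92, 35/46)
obs 3: x=7 → posterior Normal(148/113, 70/113)
obs 4: x=0 → posterior Normal(74/67, 35/67)
obs 5: x=7/4 → posterior Normal(739/620, 14/31)
obs 6: x=-5/2 → posterior Normal(529/704, 35/88)
obs 7: x=-1/4 → posterior Normal(127/197, 70/197)
obs 8: x=-1 → posterior Normal(53/109, 35/109)
obs 9: x=-5 → posterior Normal(1/239, 70/239)

1/239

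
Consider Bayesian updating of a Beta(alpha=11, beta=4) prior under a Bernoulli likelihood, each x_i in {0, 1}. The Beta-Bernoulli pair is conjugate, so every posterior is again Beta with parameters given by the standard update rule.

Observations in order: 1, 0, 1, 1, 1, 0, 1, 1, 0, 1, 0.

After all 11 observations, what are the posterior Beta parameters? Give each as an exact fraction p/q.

obs 1: x=1 → posterior Beta(12, 4)
obs 2: x=0 → posterior Beta(12, 5)
obs 3: x=1 → posterior Beta(13, 5)
obs 4: x=1 → posterior Beta(14, 5)
obs 5: x=1 → posterior Beta(15, 5)
obs 6: x=0 → posterior Beta(15, 6)
obs 7: x=1 → posterior Beta(16, 6)
obs 8: x=1 → posterior Beta(17, 6)
obs 9: x=0 → posterior Beta(17, 7)
obs 10: x=1 → posterior Beta(18, 7)
obs 11: x=0 → posterior Beta(18, 8)

alpha=18, beta=8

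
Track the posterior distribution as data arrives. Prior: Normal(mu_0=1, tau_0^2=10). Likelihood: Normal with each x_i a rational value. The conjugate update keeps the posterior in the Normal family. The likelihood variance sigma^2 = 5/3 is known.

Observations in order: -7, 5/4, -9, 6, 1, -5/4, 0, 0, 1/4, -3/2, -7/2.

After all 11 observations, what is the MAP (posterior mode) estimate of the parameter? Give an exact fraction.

-163/134

obs 1: x=-7 → posterior Normal(-41/7, 10/7)
obs 2: x=5/4 → posterior Normal(-67/26, 10/13)
obs 3: x=-9 → posterior Normal(-175/38, 10/19)
obs 4: x=6 → posterior Normal(-103/50, 2/5)
obs 5: x=1 → posterior Normal(-91/62, 10/31)
obs 6: x=-5/4 → posterior Normal(-53/37, 10/37)
obs 7: x=0 → posterior Normal(-53/43, 10/43)
obs 8: x=0 → posterior Normal(-53/49, 10/49)
obs 9: x=1/4 → posterior Normal(-103/110, 2/11)
obs 10: x=-3/2 → posterior Normal(-121/122, 10/61)
obs 11: x=-7/2 → posterior Normal(-163/134, 10/67)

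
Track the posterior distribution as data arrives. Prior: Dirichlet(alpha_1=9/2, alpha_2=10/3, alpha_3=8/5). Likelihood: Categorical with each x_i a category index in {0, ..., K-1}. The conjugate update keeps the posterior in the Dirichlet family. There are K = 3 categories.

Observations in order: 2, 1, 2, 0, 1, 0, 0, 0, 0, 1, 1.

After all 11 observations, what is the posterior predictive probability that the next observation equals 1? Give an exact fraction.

220/613

obs 1: x=2 → posterior Dirichlet(9/2, 10/3, 13/5)
obs 2: x=1 → posterior Dirichlet(9/2, 13/3, 13/5)
obs 3: x=2 → posterior Dirichlet(9/2, 13/3, 18/5)
obs 4: x=0 → posterior Dirichlet(11/2, 13/3, 18/5)
obs 5: x=1 → posterior Dirichlet(11/2, 16/3, 18/5)
obs 6: x=0 → posterior Dirichlet(13/2, 16/3, 18/5)
obs 7: x=0 → posterior Dirichlet(15/2, 16/3, 18/5)
obs 8: x=0 → posterior Dirichlet(17/2, 16/3, 18/5)
obs 9: x=0 → posterior Dirichlet(19/2, 16/3, 18/5)
obs 10: x=1 → posterior Dirichlet(19/2, 19/3, 18/5)
obs 11: x=1 → posterior Dirichlet(19/2, 22/3, 18/5)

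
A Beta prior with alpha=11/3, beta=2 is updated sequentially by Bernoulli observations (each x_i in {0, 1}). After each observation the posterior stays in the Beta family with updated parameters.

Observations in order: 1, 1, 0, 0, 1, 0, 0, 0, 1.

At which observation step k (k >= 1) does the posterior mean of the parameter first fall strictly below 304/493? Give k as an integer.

obs 1: x=1 → posterior Beta(14/3, 2)
obs 2: x=1 → posterior Beta(17/3, 2)
obs 3: x=0 → posterior Beta(17/3, 3)
obs 4: x=0 → posterior Beta(17/3, 4)
obs 5: x=1 → posterior Beta(20/3, 4)
obs 6: x=0 → posterior Beta(20/3, 5)
obs 7: x=0 → posterior Beta(20/3, 6)
obs 8: x=0 → posterior Beta(20/3, 7)
obs 9: x=1 → posterior Beta(23/3, 7)

k = 4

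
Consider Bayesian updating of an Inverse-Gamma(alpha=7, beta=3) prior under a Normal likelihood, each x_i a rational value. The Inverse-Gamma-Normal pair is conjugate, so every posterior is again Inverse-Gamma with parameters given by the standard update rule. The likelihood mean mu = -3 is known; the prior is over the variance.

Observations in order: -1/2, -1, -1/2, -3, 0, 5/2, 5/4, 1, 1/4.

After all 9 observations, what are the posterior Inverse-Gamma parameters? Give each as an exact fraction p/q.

obs 1: x=-1/2 → posterior Inverse-Gamma(15/2, 49/8)
obs 2: x=-1 → posterior Inverse-Gamma(8, 65/8)
obs 3: x=-1/2 → posterior Inverse-Gamma(17/2, 45/4)
obs 4: x=-3 → posterior Inverse-Gamma(9, 45/4)
obs 5: x=0 → posterior Inverse-Gamma(19/2, 63/4)
obs 6: x=5/2 → posterior Inverse-Gamma(10, 247/8)
obs 7: x=5/4 → posterior Inverse-Gamma(21/2, 1277/32)
obs 8: x=1 → posterior Inverse-Gamma(11, 1533/32)
obs 9: x=1/4 → posterior Inverse-Gamma(23/2, 851/16)

alpha=23/2, beta=851/16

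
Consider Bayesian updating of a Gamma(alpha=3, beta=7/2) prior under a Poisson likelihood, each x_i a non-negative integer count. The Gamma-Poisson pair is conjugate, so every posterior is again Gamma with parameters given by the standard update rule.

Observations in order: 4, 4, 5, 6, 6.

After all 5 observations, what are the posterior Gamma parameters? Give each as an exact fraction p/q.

alpha=28, beta=17/2

obs 1: x=4 → posterior Gamma(7, 9/2)
obs 2: x=4 → posterior Gamma(11, 11/2)
obs 3: x=5 → posterior Gamma(16, 13/2)
obs 4: x=6 → posterior Gamma(22, 15/2)
obs 5: x=6 → posterior Gamma(28, 17/2)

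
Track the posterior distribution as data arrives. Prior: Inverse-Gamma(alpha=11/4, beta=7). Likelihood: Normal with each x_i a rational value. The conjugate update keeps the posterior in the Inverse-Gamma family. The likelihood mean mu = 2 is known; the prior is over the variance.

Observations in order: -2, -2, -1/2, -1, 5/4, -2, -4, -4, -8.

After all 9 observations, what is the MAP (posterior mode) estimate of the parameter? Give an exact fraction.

3997/264

obs 1: x=-2 → posterior Inverse-Gamma(13/4, 15)
obs 2: x=-2 → posterior Inverse-Gamma(15/4, 23)
obs 3: x=-1/2 → posterior Inverse-Gamma(17/4, 209/8)
obs 4: x=-1 → posterior Inverse-Gamma(19/4, 245/8)
obs 5: x=5/4 → posterior Inverse-Gamma(21/4, 989/32)
obs 6: x=-2 → posterior Inverse-Gamma(23/4, 1245/32)
obs 7: x=-4 → posterior Inverse-Gamma(25/4, 1821/32)
obs 8: x=-4 → posterior Inverse-Gamma(27/4, 2397/32)
obs 9: x=-8 → posterior Inverse-Gamma(29/4, 3997/32)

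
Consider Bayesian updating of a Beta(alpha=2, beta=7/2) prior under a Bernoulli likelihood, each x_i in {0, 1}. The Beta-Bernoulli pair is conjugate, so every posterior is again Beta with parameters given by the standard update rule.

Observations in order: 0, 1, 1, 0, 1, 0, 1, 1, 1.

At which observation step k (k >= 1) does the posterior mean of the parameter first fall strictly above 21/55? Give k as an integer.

obs 1: x=0 → posterior Beta(2, 9/2)
obs 2: x=1 → posterior Beta(3, 9/2)
obs 3: x=1 → posterior Beta(4, 9/2)
obs 4: x=0 → posterior Beta(4, 11/2)
obs 5: x=1 → posterior Beta(5, 11/2)
obs 6: x=0 → posterior Beta(5, 13/2)
obs 7: x=1 → posterior Beta(6, 13/2)
obs 8: x=1 → posterior Beta(7, 13/2)
obs 9: x=1 → posterior Beta(8, 13/2)

k = 2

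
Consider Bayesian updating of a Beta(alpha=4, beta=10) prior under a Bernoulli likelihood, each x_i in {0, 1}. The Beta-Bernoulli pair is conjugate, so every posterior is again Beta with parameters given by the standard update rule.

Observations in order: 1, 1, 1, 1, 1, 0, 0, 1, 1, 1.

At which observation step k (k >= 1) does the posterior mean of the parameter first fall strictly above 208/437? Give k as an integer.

k = 9

obs 1: x=1 → posterior Beta(5, 10)
obs 2: x=1 → posterior Beta(6, 10)
obs 3: x=1 → posterior Beta(7, 10)
obs 4: x=1 → posterior Beta(8, 10)
obs 5: x=1 → posterior Beta(9, 10)
obs 6: x=0 → posterior Beta(9, 11)
obs 7: x=0 → posterior Beta(9, 12)
obs 8: x=1 → posterior Beta(10, 12)
obs 9: x=1 → posterior Beta(11, 12)
obs 10: x=1 → posterior Beta(12, 12)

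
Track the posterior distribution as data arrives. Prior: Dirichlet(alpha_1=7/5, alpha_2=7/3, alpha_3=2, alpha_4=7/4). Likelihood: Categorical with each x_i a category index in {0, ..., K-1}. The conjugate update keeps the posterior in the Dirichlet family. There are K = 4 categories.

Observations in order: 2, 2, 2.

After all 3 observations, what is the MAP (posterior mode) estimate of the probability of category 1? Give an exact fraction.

80/389

obs 1: x=2 → posterior Dirichlet(7/5, 7/3, 3, 7/4)
obs 2: x=2 → posterior Dirichlet(7/5, 7/3, 4, 7/4)
obs 3: x=2 → posterior Dirichlet(7/5, 7/3, 5, 7/4)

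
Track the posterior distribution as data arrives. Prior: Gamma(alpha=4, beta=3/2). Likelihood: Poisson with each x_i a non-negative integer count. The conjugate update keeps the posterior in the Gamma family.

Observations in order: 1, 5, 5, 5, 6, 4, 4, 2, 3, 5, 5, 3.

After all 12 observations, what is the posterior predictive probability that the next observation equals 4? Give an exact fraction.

obs 1: x=1 → posterior Gamma(5, 5/2)
obs 2: x=5 → posterior Gamma(10, 7/2)
obs 3: x=5 → posterior Gamma(15, 9/2)
obs 4: x=5 → posterior Gamma(20, 11/2)
obs 5: x=6 → posterior Gamma(26, 13/2)
obs 6: x=4 → posterior Gamma(30, 15/2)
obs 7: x=4 → posterior Gamma(34, 17/2)
obs 8: x=2 → posterior Gamma(36, 19/2)
obs 9: x=3 → posterior Gamma(39, 21/2)
obs 10: x=5 → posterior Gamma(44, 23/2)
obs 11: x=5 → posterior Gamma(49, 25/2)
obs 12: x=3 → posterior Gamma(52, 27/2)

1471838435115274599813725738988115485737917091067855524486047935172589905067274480/7839491297426657080705875253942679356383134413463412253884527413516798034573044321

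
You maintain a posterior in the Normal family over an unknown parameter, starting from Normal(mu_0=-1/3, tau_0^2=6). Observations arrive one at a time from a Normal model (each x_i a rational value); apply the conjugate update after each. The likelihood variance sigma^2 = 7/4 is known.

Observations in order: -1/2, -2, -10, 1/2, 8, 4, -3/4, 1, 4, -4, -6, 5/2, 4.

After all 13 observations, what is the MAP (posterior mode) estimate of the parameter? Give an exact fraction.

47/957

obs 1: x=-1/2 → posterior Normal(-43/93, 42/31)
obs 2: x=-2 → posterior Normal(-17/15, 42/55)
obs 3: x=-10 → posterior Normal(-907/237, 42/79)
obs 4: x=1/2 → posterior Normal(-871/309, 42/103)
obs 5: x=8 → posterior Normal(-295/381, 42/127)
obs 6: x=4 → posterior Normal(-7/453, 42/151)
obs 7: x=-3/4 → posterior Normal(-61/525, 6/25)
obs 8: x=1 → posterior Normal(11/597, 42/199)
obs 9: x=4 → posterior Normal(299/669, 42/223)
obs 10: x=-4 → posterior Normal(11/741, 42/247)
obs 11: x=-6 → posterior Normal(-421/813, 42/271)
obs 12: x=5/2 → posterior Normal(-241/885, 42/295)
obs 13: x=4 → posterior Normal(47/957, 42/319)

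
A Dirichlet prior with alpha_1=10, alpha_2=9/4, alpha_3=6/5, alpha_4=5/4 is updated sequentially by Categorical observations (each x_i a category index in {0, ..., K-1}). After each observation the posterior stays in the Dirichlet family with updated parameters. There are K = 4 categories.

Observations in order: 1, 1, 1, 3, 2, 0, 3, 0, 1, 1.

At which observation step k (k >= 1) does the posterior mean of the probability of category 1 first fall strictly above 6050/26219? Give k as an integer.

obs 1: x=1 → posterior Dirichlet(10, 13/4, 6/5, 5/4)
obs 2: x=1 → posterior Dirichlet(10, 17/4, 6/5, 5/4)
obs 3: x=1 → posterior Dirichlet(10, 21/4, 6/5, 5/4)
obs 4: x=3 → posterior Dirichlet(10, 21/4, 6/5, 9/4)
obs 5: x=2 → posterior Dirichlet(10, 21/4, 11/5, 9/4)
obs 6: x=0 → posterior Dirichlet(11, 21/4, 11/5, 9/4)
obs 7: x=3 → posterior Dirichlet(11, 21/4, 11/5, 13/4)
obs 8: x=0 → posterior Dirichlet(12, 21/4, 11/5, 13/4)
obs 9: x=1 → posterior Dirichlet(12, 25/4, 11/5, 13/4)
obs 10: x=1 → posterior Dirichlet(12, 29/4, 11/5, 13/4)

k = 2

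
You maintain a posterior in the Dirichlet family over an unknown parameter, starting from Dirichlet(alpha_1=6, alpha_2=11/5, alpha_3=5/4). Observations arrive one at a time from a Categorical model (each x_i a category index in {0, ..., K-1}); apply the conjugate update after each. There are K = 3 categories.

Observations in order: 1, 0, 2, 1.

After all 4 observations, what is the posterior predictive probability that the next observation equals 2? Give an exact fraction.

45/269

obs 1: x=1 → posterior Dirichlet(6, 16/5, 5/4)
obs 2: x=0 → posterior Dirichlet(7, 16/5, 5/4)
obs 3: x=2 → posterior Dirichlet(7, 16/5, 9/4)
obs 4: x=1 → posterior Dirichlet(7, 21/5, 9/4)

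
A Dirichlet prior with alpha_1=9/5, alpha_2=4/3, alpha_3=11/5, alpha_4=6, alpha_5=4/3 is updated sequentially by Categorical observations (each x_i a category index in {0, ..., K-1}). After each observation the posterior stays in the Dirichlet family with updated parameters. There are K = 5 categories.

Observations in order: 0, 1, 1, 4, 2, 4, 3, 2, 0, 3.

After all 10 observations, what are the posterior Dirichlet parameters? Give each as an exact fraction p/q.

obs 1: x=0 → posterior Dirichlet(14/5, 4/3, 11/5, 6, 4/3)
obs 2: x=1 → posterior Dirichlet(14/5, 7/3, 11/5, 6, 4/3)
obs 3: x=1 → posterior Dirichlet(14/5, 10/3, 11/5, 6, 4/3)
obs 4: x=4 → posterior Dirichlet(14/5, 10/3, 11/5, 6, 7/3)
obs 5: x=2 → posterior Dirichlet(14/5, 10/3, 16/5, 6, 7/3)
obs 6: x=4 → posterior Dirichlet(14/5, 10/3, 16/5, 6, 10/3)
obs 7: x=3 → posterior Dirichlet(14/5, 10/3, 16/5, 7, 10/3)
obs 8: x=2 → posterior Dirichlet(14/5, 10/3, 21/5, 7, 10/3)
obs 9: x=0 → posterior Dirichlet(19/5, 10/3, 21/5, 7, 10/3)
obs 10: x=3 → posterior Dirichlet(19/5, 10/3, 21/5, 8, 10/3)

alpha_1=19/5, alpha_2=10/3, alpha_3=21/5, alpha_4=8, alpha_5=10/3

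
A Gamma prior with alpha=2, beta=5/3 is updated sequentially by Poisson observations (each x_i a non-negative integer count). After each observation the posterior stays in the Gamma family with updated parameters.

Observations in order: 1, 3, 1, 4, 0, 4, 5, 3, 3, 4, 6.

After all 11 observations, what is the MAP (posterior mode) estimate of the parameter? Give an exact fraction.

obs 1: x=1 → posterior Gamma(3, 8/3)
obs 2: x=3 → posterior Gamma(6, 11/3)
obs 3: x=1 → posterior Gamma(7, 14/3)
obs 4: x=4 → posterior Gamma(11, 17/3)
obs 5: x=0 → posterior Gamma(11, 20/3)
obs 6: x=4 → posterior Gamma(15, 23/3)
obs 7: x=5 → posterior Gamma(20, 26/3)
obs 8: x=3 → posterior Gamma(23, 29/3)
obs 9: x=3 → posterior Gamma(26, 32/3)
obs 10: x=4 → posterior Gamma(30, 35/3)
obs 11: x=6 → posterior Gamma(36, 38/3)

105/38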